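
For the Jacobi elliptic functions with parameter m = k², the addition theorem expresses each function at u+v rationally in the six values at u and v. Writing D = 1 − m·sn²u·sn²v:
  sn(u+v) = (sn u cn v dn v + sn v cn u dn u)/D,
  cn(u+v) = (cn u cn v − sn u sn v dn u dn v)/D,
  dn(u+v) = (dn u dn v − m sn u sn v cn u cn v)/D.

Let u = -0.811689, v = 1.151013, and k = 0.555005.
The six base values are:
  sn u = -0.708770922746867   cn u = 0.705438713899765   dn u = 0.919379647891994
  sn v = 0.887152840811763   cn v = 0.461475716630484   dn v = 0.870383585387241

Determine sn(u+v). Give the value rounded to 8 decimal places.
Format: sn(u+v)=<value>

sn(u+v)=0.33100370

m = k² = 0.308030550025
D = 1 − m·sn²u·sn²v = 0.8782125685267667
sn(u+v) = (sn u·cn v·dn v + sn v·cn u·dn u)/D = 0.2906916073621522/0.8782125685267667 = 0.3310036974872699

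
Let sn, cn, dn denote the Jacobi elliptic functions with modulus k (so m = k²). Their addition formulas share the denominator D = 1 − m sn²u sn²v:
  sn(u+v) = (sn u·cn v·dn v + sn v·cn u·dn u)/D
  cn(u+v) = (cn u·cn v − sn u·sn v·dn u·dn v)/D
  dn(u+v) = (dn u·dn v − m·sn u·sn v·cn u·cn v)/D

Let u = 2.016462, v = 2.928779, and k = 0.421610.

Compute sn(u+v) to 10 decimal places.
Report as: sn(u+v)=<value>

sn u = 0.9444439502500816, cn u = -0.3286725191372429, dn u = 0.9173042581332131
sn v = 0.3587596351976602, cn v = -0.9334299781734256, dn v = 0.9884945249684418
m = k² = 0.1777549921
D = 1 − m·sn²u·sn²v = 0.979592898155896
sn(u+v) = (sn u·cn v·dn v + sn v·cn u·dn u)/D = -0.9795927993753825/0.979592898155896 = -0.9999998991616683

sn(u+v)=-0.9999998992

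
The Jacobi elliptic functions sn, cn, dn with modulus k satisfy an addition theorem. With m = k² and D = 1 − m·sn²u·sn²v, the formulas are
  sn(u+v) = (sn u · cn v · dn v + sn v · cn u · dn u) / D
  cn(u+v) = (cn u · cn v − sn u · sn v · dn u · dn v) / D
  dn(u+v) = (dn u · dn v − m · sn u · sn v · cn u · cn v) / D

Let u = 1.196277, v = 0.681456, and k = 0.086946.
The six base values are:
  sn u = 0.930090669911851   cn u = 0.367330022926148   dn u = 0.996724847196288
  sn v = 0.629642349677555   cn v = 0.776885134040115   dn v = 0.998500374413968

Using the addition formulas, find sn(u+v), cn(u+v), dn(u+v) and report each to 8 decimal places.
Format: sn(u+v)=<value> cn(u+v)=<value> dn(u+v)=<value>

sn(u+v)=0.95449370 cn(u+v)=-0.29823109 dn(u+v)=0.99655043

m = k² = 0.007559606916
D = 1 − m·sn²u·sn²v = 0.9974073872577156
sn(u+v) = (sn u·cn v·dn v + sn v·cn u·dn u)/D = 0.9520190648699441/0.9974073872577156 = 0.9544936973922334
cn(u+v) = (cn u·cn v − sn u·sn v·dn u·dn v)/D = -0.2974578899280027/0.9974073872577156 = -0.298231087645979
dn(u+v) = (dn u·dn v − m·sn u·sn v·cn u·cn v)/D = 0.9939667598853956/0.9974073872577156 = 0.9965504292265373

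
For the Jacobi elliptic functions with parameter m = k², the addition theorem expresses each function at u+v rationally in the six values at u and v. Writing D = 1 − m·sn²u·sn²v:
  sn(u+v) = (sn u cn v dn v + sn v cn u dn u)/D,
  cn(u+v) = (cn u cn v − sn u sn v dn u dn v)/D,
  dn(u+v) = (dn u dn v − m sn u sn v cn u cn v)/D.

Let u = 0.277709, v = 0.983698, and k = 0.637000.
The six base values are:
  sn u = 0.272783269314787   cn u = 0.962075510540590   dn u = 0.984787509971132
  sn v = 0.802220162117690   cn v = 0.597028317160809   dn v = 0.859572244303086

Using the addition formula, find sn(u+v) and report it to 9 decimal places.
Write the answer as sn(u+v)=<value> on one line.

sn(u+v)=0.917880386

m = k² = 0.405769
D = 1 − m·sn²u·sn²v = 0.9805687172835108
sn(u+v) = (sn u·cn v·dn v + sn v·cn u·dn u)/D = 0.9000447925691823/0.9805687172835108 = 0.9178803858464856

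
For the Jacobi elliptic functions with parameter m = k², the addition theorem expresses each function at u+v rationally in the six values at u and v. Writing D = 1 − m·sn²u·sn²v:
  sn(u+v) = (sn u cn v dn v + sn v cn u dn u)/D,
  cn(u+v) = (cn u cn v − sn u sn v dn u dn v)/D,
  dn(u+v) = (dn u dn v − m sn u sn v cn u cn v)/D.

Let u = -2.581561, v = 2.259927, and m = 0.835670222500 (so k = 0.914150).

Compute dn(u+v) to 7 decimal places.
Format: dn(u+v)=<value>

dn(u+v)=0.9585113

sn u = -0.9954126681518714, cn u = -0.09567455295308351, dn u = 0.4147037318752399
sn v = 0.9993760311254792, cn v = 0.03532065135137168, dn v = 0.4066599519979065
m = k² = 0.8356702225
D = 1 − m·sn²u·sn²v = 0.1730121812837235
dn(u+v) = (dn u·dn v − m·sn u·sn v·cn u·cn v)/D = 0.165834138210776/0.1730121812837235 = 0.9585113428448361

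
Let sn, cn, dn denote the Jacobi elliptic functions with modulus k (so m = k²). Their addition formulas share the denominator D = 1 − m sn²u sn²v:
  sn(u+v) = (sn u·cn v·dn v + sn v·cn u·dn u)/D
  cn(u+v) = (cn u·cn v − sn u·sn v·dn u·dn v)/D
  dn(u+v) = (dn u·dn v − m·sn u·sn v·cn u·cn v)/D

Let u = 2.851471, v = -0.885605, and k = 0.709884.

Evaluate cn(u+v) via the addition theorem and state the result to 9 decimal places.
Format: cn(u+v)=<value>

cn(u+v)=-0.076379236

sn u = 0.7292456842512417, cn u = -0.6842519506738277, dn u = 0.855574415127759
sn v = -0.7420853090834867, cn v = 0.6703054483162627, dn v = 0.8499926869587336
m = k² = 0.503935293456
D = 1 − m·sn²u·sn²v = 0.8524190917397143
cn(u+v) = (cn u·cn v − sn u·sn v·dn u·dn v)/D = -0.06510711897651032/0.8524190917397143 = -0.07637923599720445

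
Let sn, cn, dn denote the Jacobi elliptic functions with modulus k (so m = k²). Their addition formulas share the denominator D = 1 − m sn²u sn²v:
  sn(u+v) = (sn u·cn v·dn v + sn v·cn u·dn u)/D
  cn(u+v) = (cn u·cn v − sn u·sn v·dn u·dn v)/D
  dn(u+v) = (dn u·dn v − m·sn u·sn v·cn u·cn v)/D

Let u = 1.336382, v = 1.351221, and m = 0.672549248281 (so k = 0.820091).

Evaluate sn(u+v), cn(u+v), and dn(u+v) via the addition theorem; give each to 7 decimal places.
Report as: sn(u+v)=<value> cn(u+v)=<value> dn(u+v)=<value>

sn(u+v)=0.9249695 cn(u+v)=-0.3800414 dn(u+v)=0.6516042

sn u = 0.9120936423062232, cn u = 0.4099819357783551, dn u = 0.6636989666482656
sn v = 0.9160760647730433, cn v = 0.4010045430539845, dn v = 0.6599998438322564
m = k² = 0.672549248281
D = 1 − m·sn²u·sn²v = 0.5304671084258001
sn(u+v) = (sn u·cn v·dn v + sn v·cn u·dn u)/D = 0.4906658804657559/0.5304671084258001 = 0.9249694706272039
cn(u+v) = (cn u·cn v − sn u·sn v·dn u·dn v)/D = -0.2015994713990939/0.5304671084258001 = -0.3800414167003777
dn(u+v) = (dn u·dn v − m·sn u·sn v·cn u·cn v)/D = 0.3456545960125876/0.5304671084258001 = 0.6516042003779327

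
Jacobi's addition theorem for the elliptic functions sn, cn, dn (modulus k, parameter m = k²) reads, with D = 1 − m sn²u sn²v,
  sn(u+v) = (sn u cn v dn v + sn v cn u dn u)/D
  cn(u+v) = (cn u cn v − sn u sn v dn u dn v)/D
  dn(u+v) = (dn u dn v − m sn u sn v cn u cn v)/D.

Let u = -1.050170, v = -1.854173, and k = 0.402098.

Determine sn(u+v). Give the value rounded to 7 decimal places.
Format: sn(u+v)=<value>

sn u = -0.85482260409707, cn u = 0.5189203363953892, dn u = 0.9390712810331493
sn v = -0.9809316900250356, cn v = -0.1943528222193533, dn v = 0.9189257021188115
m = k² = 0.161682801604
D = 1 − m·sn²u·sn²v = 0.8863175691285751
sn(u+v) = (sn u·cn v·dn v + sn v·cn u·dn u)/D = -0.3253434069401639/0.8863175691285751 = -0.3670731781386672

sn(u+v)=-0.3670732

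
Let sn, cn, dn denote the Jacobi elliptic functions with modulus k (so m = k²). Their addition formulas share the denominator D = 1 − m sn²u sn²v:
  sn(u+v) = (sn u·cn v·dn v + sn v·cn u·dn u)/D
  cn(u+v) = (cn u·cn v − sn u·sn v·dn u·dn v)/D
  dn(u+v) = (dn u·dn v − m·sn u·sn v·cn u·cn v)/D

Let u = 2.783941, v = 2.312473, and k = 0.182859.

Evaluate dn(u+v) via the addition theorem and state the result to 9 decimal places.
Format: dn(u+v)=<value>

dn(u+v)=0.985010398

sn u = 0.3747357657877865, cn u = -0.9271316550735614, dn u = 0.9976494814412174
sn v = 0.75317291910289, cn v = -0.657822585451451, dn v = 0.9904705834853011
m = k² = 0.033437413881
D = 1 − m·sn²u·sn²v = 0.9973363794065969
dn(u+v) = (dn u·dn v − m·sn u·sn v·cn u·cn v)/D = 0.9823867035272262/0.9973363794065969 = 0.9850103975067414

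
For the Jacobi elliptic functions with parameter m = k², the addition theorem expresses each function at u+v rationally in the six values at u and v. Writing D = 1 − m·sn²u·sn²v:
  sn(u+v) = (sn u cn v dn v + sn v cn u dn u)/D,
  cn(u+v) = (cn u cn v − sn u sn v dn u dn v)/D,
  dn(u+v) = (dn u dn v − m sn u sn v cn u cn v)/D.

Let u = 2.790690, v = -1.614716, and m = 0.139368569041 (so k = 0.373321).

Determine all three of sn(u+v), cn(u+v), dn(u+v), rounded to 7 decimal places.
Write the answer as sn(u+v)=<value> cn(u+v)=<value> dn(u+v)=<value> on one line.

sn u = 0.4507197262470053, cn u = -0.8926655187537069, dn u = 0.9857421143889657
sn v = -0.9998957348635935, cn v = 0.01444020088483119, dn v = 0.9277178946261722
m = k² = 0.139368569041
D = 1 − m·sn²u·sn²v = 0.9716934197822334
sn(u+v) = (sn u·cn v·dn v + sn v·cn u·dn u)/D = 0.8858842855507906/0.9716934197822334 = 0.9116911440537762
cn(u+v) = (cn u·cn v − sn u·sn v·dn u·dn v)/D = 0.3992457071306554/0.9716934197822334 = 0.4108762074565973
dn(u+v) = (dn u·dn v − m·sn u·sn v·cn u·cn v)/D = 0.9136809661622737/0.9716934197822334 = 0.940297574894599

sn(u+v)=0.9116911 cn(u+v)=0.4108762 dn(u+v)=0.9402976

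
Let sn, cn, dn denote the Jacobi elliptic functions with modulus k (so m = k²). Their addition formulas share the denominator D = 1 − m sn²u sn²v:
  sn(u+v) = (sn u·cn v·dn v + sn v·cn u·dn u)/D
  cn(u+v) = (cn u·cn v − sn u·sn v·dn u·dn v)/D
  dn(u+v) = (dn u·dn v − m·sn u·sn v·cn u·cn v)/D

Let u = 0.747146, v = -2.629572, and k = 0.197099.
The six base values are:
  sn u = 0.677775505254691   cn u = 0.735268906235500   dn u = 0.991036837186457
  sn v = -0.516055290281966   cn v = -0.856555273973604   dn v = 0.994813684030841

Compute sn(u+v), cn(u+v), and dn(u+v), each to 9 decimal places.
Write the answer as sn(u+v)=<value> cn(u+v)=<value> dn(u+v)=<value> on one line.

sn(u+v)=-0.958133331 cn(u+v)=-0.286322404 dn(u+v)=0.982006499

m = k² = 0.038848015801
D = 1 − m·sn²u·sn²v = 0.9952473804560065
sn(u+v) = (sn u·cn v·dn v + sn v·cn u·dn u)/D = -0.9535796881786484/0.9952473804560065 = -0.9581333313750932
cn(u+v) = (cn u·cn v − sn u·sn v·dn u·dn v)/D = -0.2849616230260747/0.9952473804560065 = -0.2863224044814967
dn(u+v) = (dn u·dn v − m·sn u·sn v·cn u·cn v)/D = 0.9773393960398812/0.9952473804560065 = 0.9820064993208823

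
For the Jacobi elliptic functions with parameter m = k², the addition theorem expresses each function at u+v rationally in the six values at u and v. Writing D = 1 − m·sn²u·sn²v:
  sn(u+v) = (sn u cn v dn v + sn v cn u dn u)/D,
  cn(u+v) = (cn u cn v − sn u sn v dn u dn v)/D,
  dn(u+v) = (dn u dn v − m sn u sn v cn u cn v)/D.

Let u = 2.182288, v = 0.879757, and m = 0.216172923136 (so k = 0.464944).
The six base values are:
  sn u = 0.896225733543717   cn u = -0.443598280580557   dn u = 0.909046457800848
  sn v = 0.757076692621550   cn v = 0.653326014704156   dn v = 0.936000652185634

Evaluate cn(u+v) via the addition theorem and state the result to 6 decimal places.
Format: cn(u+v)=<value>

m = k² = 0.216172923136
D = 1 − m·sn²u·sn²v = 0.9004787397020118
cn(u+v) = (cn u·cn v − sn u·sn v·dn u·dn v)/D = -0.8671381694225079/0.9004787397020118 = -0.9629746169348351

cn(u+v)=-0.962975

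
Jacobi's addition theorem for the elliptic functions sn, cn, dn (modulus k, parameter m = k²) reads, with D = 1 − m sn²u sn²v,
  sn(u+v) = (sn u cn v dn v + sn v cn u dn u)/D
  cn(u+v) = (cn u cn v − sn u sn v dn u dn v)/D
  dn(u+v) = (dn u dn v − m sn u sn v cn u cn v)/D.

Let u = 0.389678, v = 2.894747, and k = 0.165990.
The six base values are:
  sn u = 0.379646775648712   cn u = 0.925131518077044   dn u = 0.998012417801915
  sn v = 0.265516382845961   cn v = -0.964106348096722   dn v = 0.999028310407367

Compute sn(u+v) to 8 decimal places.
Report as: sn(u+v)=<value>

sn(u+v)=-0.12054861

m = k² = 0.0275526801
D = 1 − m·sn²u·sn²v = 0.9997200335906446
sn(u+v) = (sn u·cn v·dn v + sn v·cn u·dn u)/D = -0.1205148592757841/0.9997200335906446 = -0.120548608836953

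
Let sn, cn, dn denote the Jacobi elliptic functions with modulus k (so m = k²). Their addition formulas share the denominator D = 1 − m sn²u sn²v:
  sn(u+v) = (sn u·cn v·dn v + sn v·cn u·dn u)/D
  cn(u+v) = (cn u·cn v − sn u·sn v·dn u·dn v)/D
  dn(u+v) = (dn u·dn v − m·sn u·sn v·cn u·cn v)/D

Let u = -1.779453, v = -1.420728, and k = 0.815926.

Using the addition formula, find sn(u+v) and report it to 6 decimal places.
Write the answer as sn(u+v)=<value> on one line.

sn u = -0.9895743266115977, cn u = 0.1440230957562117, dn u = 0.589977861409336
sn v = -0.9340888713721204, cn v = 0.3570405864586803, dn v = 0.6474035418998058
m = k² = 0.665735237476
D = 1 − m·sn²u·sn²v = 0.4311801024753021
sn(u+v) = (sn u·cn v·dn v + sn v·cn u·dn u)/D = -0.3081093933070622/0.4311801024753021 = -0.7145723829515316

sn(u+v)=-0.714572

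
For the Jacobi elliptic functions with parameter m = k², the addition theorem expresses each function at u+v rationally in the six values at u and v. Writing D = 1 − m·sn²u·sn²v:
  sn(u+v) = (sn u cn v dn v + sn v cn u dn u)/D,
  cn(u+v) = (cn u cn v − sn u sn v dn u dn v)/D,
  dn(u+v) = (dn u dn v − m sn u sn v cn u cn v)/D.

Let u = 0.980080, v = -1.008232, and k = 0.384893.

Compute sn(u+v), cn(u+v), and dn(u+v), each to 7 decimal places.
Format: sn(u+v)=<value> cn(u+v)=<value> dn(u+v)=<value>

sn(u+v)=-0.0281477 cn(u+v)=0.9996038 dn(u+v)=0.9999413

sn u = 0.8197380677218292, cn u = 0.5727385968552162, dn u = 0.9489217716135237
sn v = -0.8347288573089745, cn v = 0.5506611796519286, dn v = 0.946983806660234
m = k² = 0.148142621449
D = 1 − m·sn²u·sn²v = 0.930638082884634
sn(u+v) = (sn u·cn v·dn v + sn v·cn u·dn u)/D = -0.026195350417275/0.930638082884634 = -0.02814773100202294
cn(u+v) = (cn u·cn v − sn u·sn v·dn u·dn v)/D = 0.9302693399933715/0.930638082884634 = 0.9996037741222458
dn(u+v) = (dn u·dn v − m·sn u·sn v·cn u·cn v)/D = 0.9305834655656143/0.930638082884634 = 0.9999413119664624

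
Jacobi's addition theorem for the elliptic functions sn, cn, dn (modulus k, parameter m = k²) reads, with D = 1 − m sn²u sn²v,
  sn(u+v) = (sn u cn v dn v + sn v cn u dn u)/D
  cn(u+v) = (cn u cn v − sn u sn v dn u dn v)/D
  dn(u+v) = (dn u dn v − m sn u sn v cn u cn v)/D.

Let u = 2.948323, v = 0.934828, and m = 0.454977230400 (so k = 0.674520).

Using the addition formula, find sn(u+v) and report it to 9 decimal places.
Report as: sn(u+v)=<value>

sn(u+v)=-0.244118642

sn u = 0.616945608294635, cn u = -0.7870057918503286, dn u = 0.9092995708636146
sn v = 0.7727859862555286, cn v = 0.6346666994943645, dn v = 0.8533981637032674
m = k² = 0.4549772304
D = 1 − m·sn²u·sn²v = 0.8965806288383039
sn(u+v) = (sn u·cn v·dn v + sn v·cn u·dn u)/D = -0.2188720454242005/0.8965806288383039 = -0.2441186418535411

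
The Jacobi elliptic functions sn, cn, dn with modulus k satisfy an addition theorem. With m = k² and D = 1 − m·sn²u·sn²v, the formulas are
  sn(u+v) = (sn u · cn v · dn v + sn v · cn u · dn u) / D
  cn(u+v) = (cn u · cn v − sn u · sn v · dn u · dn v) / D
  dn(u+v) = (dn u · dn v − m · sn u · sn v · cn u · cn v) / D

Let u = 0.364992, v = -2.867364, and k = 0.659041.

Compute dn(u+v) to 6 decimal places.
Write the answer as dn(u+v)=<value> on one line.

sn u = 0.3537464921029146, cn u = 0.9353413384026617, dn u = 0.9724447533237702
sn v = -0.6526397043955437, cn v = -0.7576684078450793, dn v = 0.9027734756425631
m = k² = 0.434335039681
D = 1 − m·sn²u·sn²v = 0.9768497261085145
dn(u+v) = (dn u·dn v − m·sn u·sn v·cn u·cn v)/D = 0.8068349400724366/0.9768497261085145 = 0.8259560488250661

dn(u+v)=0.825956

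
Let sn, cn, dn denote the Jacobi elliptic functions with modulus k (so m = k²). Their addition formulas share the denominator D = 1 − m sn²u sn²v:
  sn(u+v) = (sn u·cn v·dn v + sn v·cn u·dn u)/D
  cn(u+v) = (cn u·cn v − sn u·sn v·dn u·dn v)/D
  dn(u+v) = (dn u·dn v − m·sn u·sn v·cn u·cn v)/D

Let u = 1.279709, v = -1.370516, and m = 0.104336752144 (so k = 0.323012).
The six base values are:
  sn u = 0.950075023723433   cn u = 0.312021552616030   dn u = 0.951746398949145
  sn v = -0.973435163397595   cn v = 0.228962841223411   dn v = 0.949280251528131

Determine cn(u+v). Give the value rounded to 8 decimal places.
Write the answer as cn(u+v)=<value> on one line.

cn(u+v)=0.99588106

m = k² = 0.104336752144
D = 1 − m·sn²u·sn²v = 0.9107584352760941
cn(u+v) = (cn u·cn v − sn u·sn v·dn u·dn v)/D = 0.9070070717523544/0.9107584352760941 = 0.9958810554166293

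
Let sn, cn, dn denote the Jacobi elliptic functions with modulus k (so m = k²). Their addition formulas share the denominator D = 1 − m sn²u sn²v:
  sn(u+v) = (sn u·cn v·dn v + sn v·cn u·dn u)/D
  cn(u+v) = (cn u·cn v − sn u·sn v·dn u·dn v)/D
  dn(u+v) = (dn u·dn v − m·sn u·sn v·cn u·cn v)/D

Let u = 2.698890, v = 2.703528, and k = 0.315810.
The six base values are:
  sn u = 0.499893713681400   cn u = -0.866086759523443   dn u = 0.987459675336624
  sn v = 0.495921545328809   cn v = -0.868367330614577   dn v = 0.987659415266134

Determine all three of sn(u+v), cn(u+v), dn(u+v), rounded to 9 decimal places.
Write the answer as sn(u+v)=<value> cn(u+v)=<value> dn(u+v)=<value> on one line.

m = k² = 0.0997359561
D = 1 − m·sn²u·sn²v = 0.9938703869481579
sn(u+v) = (sn u·cn v·dn v + sn v·cn u·dn u)/D = -0.8528593041396573/0.9938703869481579 = -0.8581192430519051
cn(u+v) = (cn u·cn v − sn u·sn v·dn u·dn v)/D = 0.51030319751585/0.9938703869481579 = 0.5134504500962341
dn(u+v) = (dn u·dn v − m·sn u·sn v·cn u·cn v)/D = 0.9566783702646796/0.9938703869481579 = 0.9625786046431241

sn(u+v)=-0.858119243 cn(u+v)=0.513450450 dn(u+v)=0.962578605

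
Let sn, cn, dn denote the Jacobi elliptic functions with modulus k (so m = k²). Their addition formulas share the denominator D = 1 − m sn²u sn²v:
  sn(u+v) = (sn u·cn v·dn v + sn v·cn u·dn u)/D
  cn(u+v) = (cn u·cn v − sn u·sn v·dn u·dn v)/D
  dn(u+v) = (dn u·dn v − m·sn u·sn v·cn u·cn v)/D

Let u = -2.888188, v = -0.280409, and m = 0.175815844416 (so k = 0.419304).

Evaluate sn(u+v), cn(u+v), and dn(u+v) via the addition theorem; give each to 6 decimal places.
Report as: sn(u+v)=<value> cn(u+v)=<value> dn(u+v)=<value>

sn(u+v)=-0.126269 cn(u+v)=-0.991996 dn(u+v)=0.998597

sn u = -0.3941711315785833, cn u = -0.9190370607489445, dn u = 0.9862470975189798
sn v = -0.2761378858486132, cn v = 0.961118030212241, dn v = 0.9932742154227775
m = k² = 0.175815844416
D = 1 − m·sn²u·sn²v = 0.9979170462349012
sn(u+v) = (sn u·cn v·dn v + sn v·cn u·dn u)/D = -0.1260062255137932/0.9979170462349012 = -0.126269238499542
cn(u+v) = (cn u·cn v − sn u·sn v·dn u·dn v)/D = -0.9899297259391482/0.9979170462349012 = -0.9919960077584717
dn(u+v) = (dn u·dn v − m·sn u·sn v·cn u·cn v)/D = 0.9965173871982106/0.9979170462349012 = 0.9985974194528779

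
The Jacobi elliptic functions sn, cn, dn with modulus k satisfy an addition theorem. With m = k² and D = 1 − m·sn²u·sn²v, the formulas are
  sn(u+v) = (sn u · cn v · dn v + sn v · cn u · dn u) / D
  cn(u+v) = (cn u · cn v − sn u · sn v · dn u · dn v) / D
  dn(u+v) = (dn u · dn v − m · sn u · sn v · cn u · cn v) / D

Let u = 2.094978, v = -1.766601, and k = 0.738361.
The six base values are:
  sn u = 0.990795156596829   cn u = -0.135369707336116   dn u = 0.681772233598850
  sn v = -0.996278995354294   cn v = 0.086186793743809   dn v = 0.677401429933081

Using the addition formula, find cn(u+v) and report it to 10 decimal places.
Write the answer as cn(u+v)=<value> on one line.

m = k² = 0.545176966321
D = 1 − m·sn²u·sn²v = 0.46878883218879
cn(u+v) = (cn u·cn v − sn u·sn v·dn u·dn v)/D = 0.4442126338013418/0.46878883218879 = 0.9475751197555174

cn(u+v)=0.9475751198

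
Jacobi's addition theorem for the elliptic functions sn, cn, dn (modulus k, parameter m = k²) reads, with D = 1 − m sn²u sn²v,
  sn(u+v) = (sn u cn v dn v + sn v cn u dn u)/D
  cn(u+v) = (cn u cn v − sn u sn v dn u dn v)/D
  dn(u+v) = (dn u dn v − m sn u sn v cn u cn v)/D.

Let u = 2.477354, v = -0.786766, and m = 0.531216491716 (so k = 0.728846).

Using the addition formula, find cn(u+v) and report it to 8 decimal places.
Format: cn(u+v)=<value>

sn u = 0.9128856091270774, cn u = -0.4082154635100008, dn u = 0.7465288692091575
sn v = -0.6809159733108536, cn v = 0.7323615482056201, dn v = 0.8681608719362339
m = k² = 0.531216491716
D = 1 − m·sn²u·sn²v = 0.7947461483856409
cn(u+v) = (cn u·cn v − sn u·sn v·dn u·dn v)/D = 0.1039010566108922/0.7947461483856409 = 0.1307348979569707

cn(u+v)=0.13073490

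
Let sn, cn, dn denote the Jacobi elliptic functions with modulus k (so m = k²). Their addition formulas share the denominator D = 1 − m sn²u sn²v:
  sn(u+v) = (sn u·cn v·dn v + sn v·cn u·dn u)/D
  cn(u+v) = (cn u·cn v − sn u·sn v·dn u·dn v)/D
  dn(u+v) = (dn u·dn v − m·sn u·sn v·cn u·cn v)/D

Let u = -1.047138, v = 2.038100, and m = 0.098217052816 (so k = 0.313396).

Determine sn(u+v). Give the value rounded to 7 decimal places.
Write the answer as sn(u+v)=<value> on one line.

sn u = -0.8583658032090728, cn u = 0.5130381544108033, dn u = 0.9631378280111594
sn v = 0.9186565358394254, cn v = -0.3950571720137562, dn v = 0.957659490231962
m = k² = 0.098217052816
D = 1 − m·sn²u·sn²v = 0.9389285753576834
sn(u+v) = (sn u·cn v·dn v + sn v·cn u·dn u)/D = 0.7786782451345455/0.9389285753576834 = 0.8293263892175283

sn(u+v)=0.8293264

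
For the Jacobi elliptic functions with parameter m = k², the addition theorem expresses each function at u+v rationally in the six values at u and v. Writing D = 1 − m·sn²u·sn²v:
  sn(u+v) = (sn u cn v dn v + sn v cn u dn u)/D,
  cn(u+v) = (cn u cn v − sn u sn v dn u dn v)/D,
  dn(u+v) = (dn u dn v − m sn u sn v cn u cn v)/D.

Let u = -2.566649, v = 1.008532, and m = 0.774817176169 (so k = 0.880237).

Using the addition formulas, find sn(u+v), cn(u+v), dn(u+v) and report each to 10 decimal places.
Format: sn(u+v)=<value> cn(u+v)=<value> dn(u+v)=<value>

sn u = -0.9846825075758899, cn u = -0.1743569880276023, dn u = 0.4987359465270658
sn v = 0.7844245144200822, cn v = 0.6202242990860792, dn v = 0.72335197926338
m = k² = 0.774817176169
D = 1 − m·sn²u·sn²v = 0.5377318193809474
sn(u+v) = (sn u·cn v·dn v + sn v·cn u·dn u)/D = -0.5099804906374777/0.5377318193809474 = -0.9483918791054287
cn(u+v) = (cn u·cn v − sn u·sn v·dn u·dn v)/D = 0.1705151276101372/0.5377318193809474 = 0.3171006837691681
dn(u+v) = (dn u·dn v − m·sn u·sn v·cn u·cn v)/D = 0.2960421933968902/0.5377318193809474 = 0.5505387308820642

sn(u+v)=-0.9483918791 cn(u+v)=0.3171006838 dn(u+v)=0.5505387309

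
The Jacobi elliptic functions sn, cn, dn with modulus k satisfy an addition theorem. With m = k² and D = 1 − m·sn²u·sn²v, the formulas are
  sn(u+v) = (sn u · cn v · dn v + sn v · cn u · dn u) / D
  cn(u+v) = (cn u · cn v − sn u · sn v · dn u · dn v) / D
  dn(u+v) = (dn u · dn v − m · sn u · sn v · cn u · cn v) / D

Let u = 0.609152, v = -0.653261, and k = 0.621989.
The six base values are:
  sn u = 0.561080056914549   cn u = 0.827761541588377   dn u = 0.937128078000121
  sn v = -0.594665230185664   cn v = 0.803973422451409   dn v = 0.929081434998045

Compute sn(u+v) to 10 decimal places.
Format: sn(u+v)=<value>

sn(u+v)=-0.0440891726

m = k² = 0.386870316121
D = 1 − m·sn²u·sn²v = 0.9569314584238956
sn(u+v) = (sn u·cn v·dn v + sn v·cn u·dn u)/D = -0.04219031621444926/0.9569314584238956 = -0.04408917257662152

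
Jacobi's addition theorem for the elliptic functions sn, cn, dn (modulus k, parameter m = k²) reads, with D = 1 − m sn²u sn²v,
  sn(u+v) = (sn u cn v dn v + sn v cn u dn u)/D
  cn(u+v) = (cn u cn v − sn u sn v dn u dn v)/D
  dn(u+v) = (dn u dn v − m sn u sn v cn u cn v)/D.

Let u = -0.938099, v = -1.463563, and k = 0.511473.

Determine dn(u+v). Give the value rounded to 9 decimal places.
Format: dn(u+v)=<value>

dn(u+v)=0.909539456

sn u = -0.7883080905981612, cn u = 0.6152807117872957, dn u = 0.9151126311189071
sn v = -0.9806936832528101, cn v = 0.1955502483456282, dn v = 0.8651006329058295
m = k² = 0.261604629729
D = 1 − m·sn²u·sn²v = 0.843647744995312
dn(u+v) = (dn u·dn v − m·sn u·sn v·cn u·cn v)/D = 0.7673309110227839/0.843647744995312 = 0.9095394559811783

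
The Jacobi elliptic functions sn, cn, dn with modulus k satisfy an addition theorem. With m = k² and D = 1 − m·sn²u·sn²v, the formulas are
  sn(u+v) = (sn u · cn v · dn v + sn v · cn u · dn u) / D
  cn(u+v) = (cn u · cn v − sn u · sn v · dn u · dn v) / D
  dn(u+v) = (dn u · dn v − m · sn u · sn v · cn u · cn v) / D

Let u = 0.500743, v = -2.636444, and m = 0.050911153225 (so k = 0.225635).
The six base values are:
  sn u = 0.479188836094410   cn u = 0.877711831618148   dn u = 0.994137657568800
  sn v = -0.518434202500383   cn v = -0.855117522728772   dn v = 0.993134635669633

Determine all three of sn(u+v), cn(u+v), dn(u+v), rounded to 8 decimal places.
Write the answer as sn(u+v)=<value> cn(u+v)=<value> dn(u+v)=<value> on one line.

sn(u+v)=-0.86202639 cn(u+v)=-0.50686340 dn(u+v)=0.98090186

m = k² = 0.050911153225
D = 1 − m·sn²u·sn²v = 0.9968579462616966
sn(u+v) = (sn u·cn v·dn v + sn v·cn u·dn u)/D = -0.859317857308196/0.9968579462616966 = -0.8620263905511435
cn(u+v) = (cn u·cn v − sn u·sn v·dn u·dn v)/D = -0.5052708037640196/0.9968579462616966 = -0.5068633957915757
dn(u+v) = (dn u·dn v − m·sn u·sn v·cn u·cn v)/D = 0.9778198125034422/0.9968579462616966 = 0.9809018588559693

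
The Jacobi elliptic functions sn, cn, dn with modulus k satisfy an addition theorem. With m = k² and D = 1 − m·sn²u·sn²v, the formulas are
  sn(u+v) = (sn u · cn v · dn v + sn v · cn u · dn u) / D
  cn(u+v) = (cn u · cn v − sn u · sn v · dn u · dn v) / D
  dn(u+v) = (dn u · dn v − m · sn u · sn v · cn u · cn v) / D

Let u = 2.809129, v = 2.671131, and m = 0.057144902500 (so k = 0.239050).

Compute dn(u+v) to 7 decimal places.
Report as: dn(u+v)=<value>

dn(u+v)=0.9825990

sn u = 0.3693827249589033, cn u = -0.9292773549925421, dn u = 0.9960938429305865
sn v = 0.4930569269443601, cn v = -0.8699970498755636, dn v = 0.9930295971750237
m = k² = 0.0571449025
D = 1 − m·sn²u·sn²v = 0.9981044956440696
dn(u+v) = (dn u·dn v − m·sn u·sn v·cn u·cn v)/D = 0.9807364395999753/0.9981044956440696 = 0.9825989602091844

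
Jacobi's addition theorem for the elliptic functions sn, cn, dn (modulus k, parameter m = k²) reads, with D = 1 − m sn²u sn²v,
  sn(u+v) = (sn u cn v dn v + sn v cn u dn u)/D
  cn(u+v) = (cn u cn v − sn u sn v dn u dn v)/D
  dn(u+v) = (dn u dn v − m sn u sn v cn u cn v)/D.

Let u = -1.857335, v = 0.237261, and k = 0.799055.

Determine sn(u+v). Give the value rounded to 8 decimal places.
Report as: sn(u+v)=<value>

sn u = -0.9966384299292224, cn u = 0.08192582003382357, dn u = 0.6048111624790303
sn v = 0.2336773516290022, cn v = 0.9723141957904634, dn v = 0.982412971804296
m = k² = 0.638488893025
D = 1 − m·sn²u·sn²v = 0.9653692538115765
sn(u+v) = (sn u·cn v·dn v + sn v·cn u·dn u)/D = -0.9404244284644619/0.9653692538115765 = -0.9741603275134103

sn(u+v)=-0.97416033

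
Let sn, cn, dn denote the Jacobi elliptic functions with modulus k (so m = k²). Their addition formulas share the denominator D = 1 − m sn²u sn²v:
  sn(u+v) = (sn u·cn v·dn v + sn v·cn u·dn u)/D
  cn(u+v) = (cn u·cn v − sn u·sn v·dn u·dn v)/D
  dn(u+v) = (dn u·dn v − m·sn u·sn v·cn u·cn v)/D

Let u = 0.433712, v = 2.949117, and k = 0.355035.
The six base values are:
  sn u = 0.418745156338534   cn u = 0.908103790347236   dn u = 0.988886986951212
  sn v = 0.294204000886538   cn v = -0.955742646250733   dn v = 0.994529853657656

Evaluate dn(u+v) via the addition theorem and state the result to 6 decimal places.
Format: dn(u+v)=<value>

dn(u+v)=0.998866

m = k² = 0.126049851225
D = 1 − m·sn²u·sn²v = 0.9980868937992239
dn(u+v) = (dn u·dn v − m·sn u·sn v·cn u·cn v)/D = 0.9969553731407394/0.9980868937992239 = 0.9988663104730518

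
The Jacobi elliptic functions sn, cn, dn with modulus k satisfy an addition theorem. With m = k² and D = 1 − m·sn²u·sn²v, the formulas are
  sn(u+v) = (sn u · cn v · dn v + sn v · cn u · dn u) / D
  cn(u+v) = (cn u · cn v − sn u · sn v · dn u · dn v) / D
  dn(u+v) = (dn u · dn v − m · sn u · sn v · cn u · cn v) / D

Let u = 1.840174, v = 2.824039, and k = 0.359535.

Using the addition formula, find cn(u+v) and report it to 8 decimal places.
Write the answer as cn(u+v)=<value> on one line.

cn(u+v)=-0.19730993

sn u = 0.9799857861512445, cn u = -0.1990674733388841, dn u = 0.9358723713494176
sn v = 0.4128479547831275, cn v = -0.9107999595033965, dn v = 0.9889224229387673
m = k² = 0.129265416225
D = 1 − m·sn²u·sn²v = 0.9788406570713723
cn(u+v) = (cn u·cn v − sn u·sn v·dn u·dn v)/D = -0.1931349818062189/0.9788406570713723 = -0.1973099302843286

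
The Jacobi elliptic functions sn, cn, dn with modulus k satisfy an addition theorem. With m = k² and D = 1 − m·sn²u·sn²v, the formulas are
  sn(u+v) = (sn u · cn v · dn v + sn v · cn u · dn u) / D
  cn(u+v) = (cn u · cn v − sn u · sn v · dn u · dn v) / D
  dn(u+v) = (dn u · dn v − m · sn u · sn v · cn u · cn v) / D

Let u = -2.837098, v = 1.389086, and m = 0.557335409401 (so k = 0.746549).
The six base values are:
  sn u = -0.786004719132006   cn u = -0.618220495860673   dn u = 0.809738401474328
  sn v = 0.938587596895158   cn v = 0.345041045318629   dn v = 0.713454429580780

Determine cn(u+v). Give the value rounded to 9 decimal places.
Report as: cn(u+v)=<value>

m = k² = 0.557335409401
D = 1 − m·sn²u·sn²v = 0.6966691620005014
cn(u+v) = (cn u·cn v − sn u·sn v·dn u·dn v)/D = 0.2128860942690082/0.6966691620005014 = 0.3055770312234016

cn(u+v)=0.305577031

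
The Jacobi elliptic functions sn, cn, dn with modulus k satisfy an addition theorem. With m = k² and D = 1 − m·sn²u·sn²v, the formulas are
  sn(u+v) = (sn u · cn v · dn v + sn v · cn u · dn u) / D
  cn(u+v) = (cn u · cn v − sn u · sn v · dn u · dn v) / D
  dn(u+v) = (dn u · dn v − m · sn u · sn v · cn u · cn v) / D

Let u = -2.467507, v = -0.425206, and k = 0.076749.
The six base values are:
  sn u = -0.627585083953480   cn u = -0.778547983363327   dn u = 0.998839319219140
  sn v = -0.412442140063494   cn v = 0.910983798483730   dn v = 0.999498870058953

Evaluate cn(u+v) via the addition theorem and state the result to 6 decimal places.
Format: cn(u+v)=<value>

cn(u+v)=-0.968039

m = k² = 0.005890409001
D = 1 − m·sn²u·sn²v = 0.9996053457896772
cn(u+v) = (cn u·cn v − sn u·sn v·dn u·dn v)/D = -0.9676571375400115/0.9996053457896772 = -0.9680391782774762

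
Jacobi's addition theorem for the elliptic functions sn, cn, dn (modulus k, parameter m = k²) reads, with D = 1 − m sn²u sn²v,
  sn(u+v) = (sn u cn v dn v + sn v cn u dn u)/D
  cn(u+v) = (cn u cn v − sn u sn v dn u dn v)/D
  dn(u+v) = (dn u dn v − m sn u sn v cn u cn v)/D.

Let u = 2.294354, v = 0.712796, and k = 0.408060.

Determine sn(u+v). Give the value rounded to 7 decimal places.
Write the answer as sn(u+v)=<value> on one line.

sn(u+v)=0.2749162

sn u = 0.82472517512612, cn u = -0.5655337173972837, dn u = 0.9416701167156175
sn v = 0.6470749562224664, cn v = 0.7624263905648159, dn v = 0.9645102504558236
m = k² = 0.1665129636
D = 1 − m·sn²u·sn²v = 0.9525784508413289
sn(u+v) = (sn u·cn v·dn v + sn v·cn u·dn u)/D = 0.2618792492895517/0.9525784508413289 = 0.2749162014511842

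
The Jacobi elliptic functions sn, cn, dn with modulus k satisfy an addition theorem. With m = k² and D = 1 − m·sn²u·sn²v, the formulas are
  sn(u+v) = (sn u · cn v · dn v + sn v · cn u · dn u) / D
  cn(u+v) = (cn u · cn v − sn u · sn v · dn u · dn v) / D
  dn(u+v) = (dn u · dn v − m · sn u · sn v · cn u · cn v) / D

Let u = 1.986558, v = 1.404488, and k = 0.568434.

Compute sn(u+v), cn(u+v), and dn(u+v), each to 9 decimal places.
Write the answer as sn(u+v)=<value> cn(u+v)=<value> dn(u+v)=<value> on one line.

sn(u+v)=0.064221561 cn(u+v)=-0.997935665 dn(u+v)=0.999333444

sn u = 0.9772395477815701, cn u = -0.2121387900683708, dn u = 0.8315190847691172
sn v = 0.9644711142847539, cn v = 0.264188322433686, dn v = 0.8363222496453612
m = k² = 0.323117212356
D = 1 − m·sn²u·sn²v = 0.7129611960107489
sn(u+v) = (sn u·cn v·dn v + sn v·cn u·dn u)/D = 0.04578748062042396/0.7129611960107489 = 0.06422156055142958
cn(u+v) = (cn u·cn v − sn u·sn v·dn u·dn v)/D = -0.7114894051463534/0.7129611960107489 = -0.9979356648403438
dn(u+v) = (dn u·dn v − m·sn u·sn v·cn u·cn v)/D = 0.7124859675249072/0.7129611960107489 = 0.9993334441081777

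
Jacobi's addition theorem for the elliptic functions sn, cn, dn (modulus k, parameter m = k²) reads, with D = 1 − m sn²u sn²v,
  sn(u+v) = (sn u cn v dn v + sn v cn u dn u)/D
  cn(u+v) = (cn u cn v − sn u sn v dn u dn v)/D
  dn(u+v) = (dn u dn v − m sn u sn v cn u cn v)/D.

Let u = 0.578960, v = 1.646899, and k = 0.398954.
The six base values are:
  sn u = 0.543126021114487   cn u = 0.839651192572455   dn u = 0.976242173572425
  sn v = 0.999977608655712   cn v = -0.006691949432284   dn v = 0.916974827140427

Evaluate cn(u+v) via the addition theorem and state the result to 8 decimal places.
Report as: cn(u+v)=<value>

cn(u+v)=-0.51603617

m = k² = 0.159164294116
D = 1 − m·sn²u·sn²v = 0.9530508840396703
cn(u+v) = (cn u·cn v − sn u·sn v·dn u·dn v)/D = -0.4918087270210239/0.9530508840396703 = -0.5160361689571158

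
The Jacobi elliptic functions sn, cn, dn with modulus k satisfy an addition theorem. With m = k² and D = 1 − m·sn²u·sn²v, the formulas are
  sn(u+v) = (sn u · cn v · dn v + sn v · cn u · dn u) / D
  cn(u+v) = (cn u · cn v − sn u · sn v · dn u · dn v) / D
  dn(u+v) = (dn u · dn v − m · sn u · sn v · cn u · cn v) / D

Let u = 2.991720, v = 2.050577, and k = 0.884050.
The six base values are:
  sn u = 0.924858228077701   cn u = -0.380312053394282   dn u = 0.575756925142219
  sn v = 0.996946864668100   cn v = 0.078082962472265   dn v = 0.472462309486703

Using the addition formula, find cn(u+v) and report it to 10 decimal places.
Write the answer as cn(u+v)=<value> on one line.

cn(u+v)=-0.8359189823

m = k² = 0.7815444025
D = 1 − m·sn²u·sn²v = 0.3355718714378663
cn(u+v) = (cn u·cn v − sn u·sn v·dn u·dn v)/D = -0.280510897248928/0.3355718714378663 = -0.8359189822644796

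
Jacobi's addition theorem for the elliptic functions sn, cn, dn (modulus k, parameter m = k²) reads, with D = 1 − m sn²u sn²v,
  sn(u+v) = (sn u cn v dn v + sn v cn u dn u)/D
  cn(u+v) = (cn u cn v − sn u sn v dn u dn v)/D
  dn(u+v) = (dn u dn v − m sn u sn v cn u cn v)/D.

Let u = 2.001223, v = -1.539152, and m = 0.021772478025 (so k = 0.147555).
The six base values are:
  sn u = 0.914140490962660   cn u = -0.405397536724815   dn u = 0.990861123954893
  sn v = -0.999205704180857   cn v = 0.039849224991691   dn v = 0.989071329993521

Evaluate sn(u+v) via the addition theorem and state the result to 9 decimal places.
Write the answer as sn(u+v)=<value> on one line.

m = k² = 0.021772478025
D = 1 − m·sn²u·sn²v = 0.9818346586927703
sn(u+v) = (sn u·cn v·dn v + sn v·cn u·dn u)/D = 0.4374032788894951/0.9818346586927703 = 0.4454958632972486

sn(u+v)=0.445495863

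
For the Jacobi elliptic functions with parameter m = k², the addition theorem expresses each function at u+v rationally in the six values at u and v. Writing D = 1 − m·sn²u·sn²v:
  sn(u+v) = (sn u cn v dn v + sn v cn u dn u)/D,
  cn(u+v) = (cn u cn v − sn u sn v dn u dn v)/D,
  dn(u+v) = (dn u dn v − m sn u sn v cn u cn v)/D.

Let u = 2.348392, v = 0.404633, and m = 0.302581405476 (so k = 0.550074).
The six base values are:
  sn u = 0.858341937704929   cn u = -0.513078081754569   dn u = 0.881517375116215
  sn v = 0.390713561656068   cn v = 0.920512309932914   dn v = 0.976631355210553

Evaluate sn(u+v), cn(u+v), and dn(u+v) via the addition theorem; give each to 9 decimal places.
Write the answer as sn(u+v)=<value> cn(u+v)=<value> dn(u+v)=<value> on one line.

m = k² = 0.302581405476
D = 1 − m·sn²u·sn²v = 0.9659685955908606
sn(u+v) = (sn u·cn v·dn v + sn v·cn u·dn u)/D = 0.5949356589675045/0.9659685955908606 = 0.6158954459628123
cn(u+v) = (cn u·cn v − sn u·sn v·dn u·dn v)/D = -0.7610170098997004/0.9659685955908606 = -0.7878278997612795
dn(u+v) = (dn u·dn v − m·sn u·sn v·cn u·cn v)/D = 0.9088438324253359/0.9659685955908606 = 0.9408627118663389

sn(u+v)=0.615895446 cn(u+v)=-0.787827900 dn(u+v)=0.940862712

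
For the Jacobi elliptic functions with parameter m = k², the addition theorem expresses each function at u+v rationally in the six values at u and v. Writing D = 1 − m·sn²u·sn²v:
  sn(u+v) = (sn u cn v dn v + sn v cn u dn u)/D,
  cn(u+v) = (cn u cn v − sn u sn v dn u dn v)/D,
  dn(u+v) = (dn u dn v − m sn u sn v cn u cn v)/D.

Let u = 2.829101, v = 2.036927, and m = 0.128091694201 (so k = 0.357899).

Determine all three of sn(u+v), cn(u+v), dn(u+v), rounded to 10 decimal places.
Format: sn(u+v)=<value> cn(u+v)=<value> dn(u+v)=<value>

sn(u+v)=-0.9999630093 cn(u+v)=-0.0086011620 dn(u+v)=0.9337653785

sn u = 0.4073239467570265, cn u = -0.9132837469254991, dn u = 0.9893169101281793
sn v = 0.9264526031402208, cn v = -0.3764114426192549, dn v = 0.9434283497085278
m = k² = 0.128091694201
D = 1 − m·sn²u·sn²v = 0.9817590577604273
sn(u+v) = (sn u·cn v·dn v + sn v·cn u·dn u)/D = -0.9817227418272737/0.9817590577604273 = -0.9999630093220261
cn(u+v) = (cn u·cn v − sn u·sn v·dn u·dn v)/D = -0.008444268694332176/0.9817590577604273 = -0.008601161993447867
dn(u+v) = (dn u·dn v − m·sn u·sn v·cn u·cn v)/D = 0.916732618131669/0.9817590577604273 = 0.9337653784655723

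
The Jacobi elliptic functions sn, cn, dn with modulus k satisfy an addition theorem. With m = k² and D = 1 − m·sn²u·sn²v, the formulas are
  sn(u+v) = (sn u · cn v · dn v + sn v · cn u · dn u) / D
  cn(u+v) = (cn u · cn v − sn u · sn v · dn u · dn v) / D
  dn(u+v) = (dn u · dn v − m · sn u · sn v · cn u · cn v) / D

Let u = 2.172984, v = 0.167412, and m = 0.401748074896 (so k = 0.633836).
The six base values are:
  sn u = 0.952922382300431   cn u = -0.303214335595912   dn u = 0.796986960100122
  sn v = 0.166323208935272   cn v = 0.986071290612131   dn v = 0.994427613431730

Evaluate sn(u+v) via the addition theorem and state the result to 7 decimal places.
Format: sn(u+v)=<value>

sn(u+v)=0.9033364

m = k² = 0.401748074896
D = 1 − m·sn²u·sn²v = 0.9899080620686338
sn(u+v) = (sn u·cn v·dn v + sn v·cn u·dn u)/D = 0.8942200009874158/0.9899080620686338 = 0.9033364160291246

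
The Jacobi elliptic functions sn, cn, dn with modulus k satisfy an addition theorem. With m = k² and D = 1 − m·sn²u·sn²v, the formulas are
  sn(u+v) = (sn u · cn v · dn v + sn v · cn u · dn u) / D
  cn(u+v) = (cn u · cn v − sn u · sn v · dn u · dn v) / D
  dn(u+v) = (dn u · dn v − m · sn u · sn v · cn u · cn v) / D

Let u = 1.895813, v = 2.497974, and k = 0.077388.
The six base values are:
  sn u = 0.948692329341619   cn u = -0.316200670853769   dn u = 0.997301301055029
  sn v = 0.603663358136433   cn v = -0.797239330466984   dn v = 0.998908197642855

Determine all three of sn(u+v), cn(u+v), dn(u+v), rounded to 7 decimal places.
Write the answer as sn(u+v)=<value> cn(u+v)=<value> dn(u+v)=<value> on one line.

sn(u+v)=-0.9477343 cn(u+v)=-0.3190608 dn(u+v)=0.9973068

m = k² = 0.005988902544
D = 1 − m·sn²u·sn²v = 0.9980357911890061
sn(u+v) = (sn u·cn v·dn v + sn v·cn u·dn u)/D = -0.9458727038126965/0.9980357911890061 = -0.9477342517805245
cn(u+v) = (cn u·cn v − sn u·sn v·dn u·dn v)/D = -0.3184340884332648/0.9980357911890061 = -0.3190607904491076
dn(u+v) = (dn u·dn v − m·sn u·sn v·cn u·cn v)/D = 0.995347837733981/0.9980357911890061 = 0.9973067564522682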